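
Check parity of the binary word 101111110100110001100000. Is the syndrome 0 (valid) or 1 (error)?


Syndrome = XOR of all bits = 1 XOR 0 XOR 1 XOR 1 XOR 1 XOR 1 XOR 1 XOR 1 XOR 0 XOR 1 XOR 0 XOR 0 XOR 1 XOR 1 XOR 0 XOR 0 XOR 0 XOR 1 XOR 1 XOR 0 XOR 0 XOR 0 XOR 0 XOR 0 = 0

0


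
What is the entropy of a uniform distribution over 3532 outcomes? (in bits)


H = log2(n) = log2(3532) = 11.7863

11.7863 bits


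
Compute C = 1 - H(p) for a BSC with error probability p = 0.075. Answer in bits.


H(p) = -p*log2(p) - (1-p)*log2(1-p) = -0.075*log2(0.075) - 0.925*log2(0.925) = 0.280272 + 0.104039 = 0.3843. C = 1 - H(p) = 1 - 0.3843 = 0.6157

0.6157 bits


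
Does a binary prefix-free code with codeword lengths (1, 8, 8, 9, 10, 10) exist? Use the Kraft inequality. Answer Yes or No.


Kraft sum = sum(2^(-l_i)) = 0.5117, need <= 1. Result: satisfied (a binary prefix-free code with these lengths exists)

Yes


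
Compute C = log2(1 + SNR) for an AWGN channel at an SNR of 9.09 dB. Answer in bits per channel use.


SNR_linear = 10^(9.09/10) = 8.1096; C = log2(1 + SNR_linear) = log2(1 + 8.1096) = 3.1874

3.1874 bits/channel use


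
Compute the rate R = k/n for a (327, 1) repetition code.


Rate = k/n = 1/327

1/327


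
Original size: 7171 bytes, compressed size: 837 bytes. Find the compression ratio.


Ratio = original / compressed = 7171 / 837 = 8.5675

8.5675


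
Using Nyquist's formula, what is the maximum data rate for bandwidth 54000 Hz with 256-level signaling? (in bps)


Rate = 2 * B * log2(M) = 2 * 54000 * 8.0 = 864000.0

864000.0 bps


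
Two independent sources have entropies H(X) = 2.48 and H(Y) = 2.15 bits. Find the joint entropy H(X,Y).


For independent variables, H(X,Y) = H(X) + H(Y) = 2.48 + 2.15 = 4.63

4.63 bits


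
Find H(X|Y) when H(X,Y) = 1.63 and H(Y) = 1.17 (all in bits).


H(X|Y) = H(X,Y) - H(Y) = 1.63 - 1.17 = 0.46

0.46 bits


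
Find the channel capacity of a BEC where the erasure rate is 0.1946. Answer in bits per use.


C = 1 - epsilon = 1 - 0.1946 = 0.8054

0.8054 bits


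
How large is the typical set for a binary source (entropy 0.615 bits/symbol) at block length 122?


log2|A_typical| = nH = 122 * 0.615 = 75.03, so |A_typical| ~ 2^75.03 = 3.857e+22

3.857e+22


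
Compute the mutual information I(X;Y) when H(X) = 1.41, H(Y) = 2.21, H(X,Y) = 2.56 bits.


I(X;Y) = H(X) + H(Y) - H(X,Y) = 1.41 + 2.21 - 2.56 = 1.06

1.06 bits


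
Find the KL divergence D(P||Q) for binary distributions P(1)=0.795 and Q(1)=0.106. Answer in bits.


KL = p*log2(p/q) + (1-p)*log2((1-p)/(1-q)) = 0.795*log2(0.795/0.106) + 0.205*log2(0.205/0.894) = 1.8754

1.8754 bits


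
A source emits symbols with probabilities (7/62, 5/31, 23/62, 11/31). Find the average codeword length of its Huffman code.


Huffman construction (repeatedly merge the two least-probable nodes; each merge adds 1 bit to every symbol beneath it): 7/62 + 5/31 = 17/62; 17/62 + 11/31 = 39/62; 23/62 + 39/62 = 1. Resulting codeword lengths (in the order the probabilities were given): (3, 3, 1, 2). L_avg = sum(p_i * l_i) = 7/62*3 + 5/31*3 + 23/62*1 + 11/31*2 = 59/31 = 1.9032

1.9032 bits


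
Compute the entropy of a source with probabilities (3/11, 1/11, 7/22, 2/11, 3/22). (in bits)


H = -sum(p_i * log2(p_i)). Terms: -(3/11)*log2(3/11) = 0.511219; -(1/11)*log2(1/11) = 0.314494; -(7/22)*log2(7/22) = 0.525661; -(2/11)*log2(2/11) = 0.447169; -(3/22)*log2(3/22) = 0.391973. H = 0.511219 + 0.314494 + 0.525661 + 0.447169 + 0.391973 = 2.1905

2.1905 bits


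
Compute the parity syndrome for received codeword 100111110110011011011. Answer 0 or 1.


Syndrome = XOR of all bits = 1 XOR 0 XOR 0 XOR 1 XOR 1 XOR 1 XOR 1 XOR 1 XOR 0 XOR 1 XOR 1 XOR 0 XOR 0 XOR 1 XOR 1 XOR 0 XOR 1 XOR 1 XOR 0 XOR 1 XOR 1 = 0

0


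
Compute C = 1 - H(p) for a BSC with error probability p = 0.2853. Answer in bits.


H(p) = -p*log2(p) - (1-p)*log2(1-p) = -0.2853*log2(0.2853) - 0.7147*log2(0.7147) = 0.516236 + 0.346337 = 0.8626. C = 1 - H(p) = 1 - 0.8626 = 0.1374

0.1374 bits


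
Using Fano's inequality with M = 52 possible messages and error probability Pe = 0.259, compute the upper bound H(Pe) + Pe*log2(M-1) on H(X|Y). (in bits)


H(Pe) = -Pe*log2(Pe) - (1-Pe)*log2(1-Pe) = -0.259*log2(0.259) - 0.741*log2(0.741) = 0.504785 + 0.320449 = 0.8252. Pe*log2(M-1) = 0.259*log2(51) = 1.469158. Bound = H(Pe) + Pe*log2(M-1) = 0.504785 + 0.320449 + 1.469158 = 2.2944

2.2944 bits


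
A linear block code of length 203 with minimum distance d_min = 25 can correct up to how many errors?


Correction capability = floor((d-1)/2) = floor((25-1)/2) = 12

12 errors


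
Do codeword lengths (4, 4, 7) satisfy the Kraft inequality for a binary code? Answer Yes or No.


Kraft sum = sum(2^(-l_i)) = 0.1328, need <= 1. Result: satisfied (a binary prefix-free code with these lengths exists)

Yes


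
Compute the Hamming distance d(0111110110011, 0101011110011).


Count differing positions: . . ^ . ^ . ^ . . . . . . = 3 differences

3


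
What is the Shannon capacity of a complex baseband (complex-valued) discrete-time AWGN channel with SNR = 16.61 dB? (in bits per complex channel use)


SNR_linear = 10^(16.61/10) = 45.8142; C = log2(1 + SNR_linear) = log2(1 + 45.8142) = 5.5489

5.5489 bits/channel use


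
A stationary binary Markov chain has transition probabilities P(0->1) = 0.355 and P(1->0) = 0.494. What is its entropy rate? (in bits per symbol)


Stationary distribution: pi_0 = p10/(p01+p10) = 0.5819, pi_1 = 0.4181. Entropy rate H' = pi_0*H(p01) + pi_1*H(p10) = 0.5819*0.9385 + 0.4181*0.9999 = 0.9641

0.9641 bits/symbol


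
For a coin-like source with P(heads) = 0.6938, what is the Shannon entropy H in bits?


H = -p*log2(p) - (1-p)*log2(1-p). -0.6938*log2(0.6938) = 0.365916; -0.3062*log2(0.3062) = 0.522822. H = 0.365916 + 0.522822 = 0.8887

0.8887 bits


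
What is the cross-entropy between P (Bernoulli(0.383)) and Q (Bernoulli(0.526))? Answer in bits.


H(P,Q) = -p*log2(q) - (1-p)*log2(1-q). -0.383*log2(0.526) = 0.354989; -0.617*log2(0.474) = 0.664534. H(P,Q) = 0.354989 + 0.664534 = 1.0195

1.0195 bits


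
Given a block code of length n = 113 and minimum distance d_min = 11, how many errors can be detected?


Detection capability = d_min - 1 = 11 - 1 = 10

10 errors


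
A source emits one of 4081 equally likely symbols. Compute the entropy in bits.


H = log2(n) = log2(4081) = 11.9947

11.9947 bits


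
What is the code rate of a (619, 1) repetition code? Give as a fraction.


Rate = k/n = 1/619

1/619


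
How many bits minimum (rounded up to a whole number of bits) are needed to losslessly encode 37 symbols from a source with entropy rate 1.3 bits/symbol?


Minimum bits >= n * H = 37 * 1.3 = 48.1, rounded up to a whole number of bits = 49

49 bits


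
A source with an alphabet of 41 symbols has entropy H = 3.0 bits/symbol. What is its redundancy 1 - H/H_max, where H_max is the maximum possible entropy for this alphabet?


H_max = log2(K) = log2(41) = 5.3576 bits/symbol. Redundancy = 1 - H/H_max = 1 - 3.0/5.3576 = 1 - 0.56 = 0.44

0.44


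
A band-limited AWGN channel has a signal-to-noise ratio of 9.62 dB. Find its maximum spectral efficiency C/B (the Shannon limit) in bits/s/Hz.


SNR_linear = 10^(9.62/10) = 9.1622; C/B = log2(1 + SNR_linear) = log2(1 + 9.1622) = 3.3451

3.3451 bits/s/Hz


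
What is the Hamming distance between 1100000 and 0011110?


Count differing positions: ^ ^ ^ ^ ^ ^ . = 6 differences

6


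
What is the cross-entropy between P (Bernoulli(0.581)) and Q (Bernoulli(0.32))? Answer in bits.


H(P,Q) = -p*log2(q) - (1-p)*log2(1-q). -0.581*log2(0.32) = 0.955080; -0.419*log2(0.68) = 0.233129. H(P,Q) = 0.955080 + 0.233129 = 1.1882

1.1882 bits


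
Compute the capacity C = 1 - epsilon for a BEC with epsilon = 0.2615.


C = 1 - epsilon = 1 - 0.2615 = 0.7385

0.7385 bits


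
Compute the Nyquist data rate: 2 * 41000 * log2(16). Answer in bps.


Rate = 2 * B * log2(M) = 2 * 41000 * 4.0 = 328000.0

328000.0 bps


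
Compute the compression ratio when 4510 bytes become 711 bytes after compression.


Ratio = original / compressed = 4510 / 711 = 6.3432

6.3432


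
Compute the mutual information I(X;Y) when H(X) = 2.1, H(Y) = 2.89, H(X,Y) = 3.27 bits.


I(X;Y) = H(X) + H(Y) - H(X,Y) = 2.1 + 2.89 - 3.27 = 1.72

1.72 bits


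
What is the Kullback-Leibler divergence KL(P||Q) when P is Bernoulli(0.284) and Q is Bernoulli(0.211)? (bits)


KL = p*log2(p/q) + (1-p)*log2((1-p)/(1-q)) = 0.284*log2(0.284/0.211) + 0.716*log2(0.716/0.789) = 0.0214

0.0214 bits


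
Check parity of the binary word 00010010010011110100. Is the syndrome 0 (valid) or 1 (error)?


Syndrome = XOR of all bits = 0 XOR 0 XOR 0 XOR 1 XOR 0 XOR 0 XOR 1 XOR 0 XOR 0 XOR 1 XOR 0 XOR 0 XOR 1 XOR 1 XOR 1 XOR 1 XOR 0 XOR 1 XOR 0 XOR 0 = 0

0


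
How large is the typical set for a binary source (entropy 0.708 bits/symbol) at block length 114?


log2|A_typical| = nH = 114 * 0.708 = 80.712, so |A_typical| ~ 2^80.712 = 1.980e+24

1.980e+24


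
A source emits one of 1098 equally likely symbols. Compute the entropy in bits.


H = log2(n) = log2(1098) = 10.1007

10.1007 bits


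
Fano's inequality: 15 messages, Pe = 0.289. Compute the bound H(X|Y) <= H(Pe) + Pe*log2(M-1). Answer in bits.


H(Pe) = -Pe*log2(Pe) - (1-Pe)*log2(1-Pe) = -0.289*log2(0.289) - 0.711*log2(0.711) = 0.517558 + 0.349868 = 0.8674. Pe*log2(M-1) = 0.289*log2(14) = 1.100326. Bound = H(Pe) + Pe*log2(M-1) = 0.517558 + 0.349868 + 1.100326 = 1.9678

1.9678 bits


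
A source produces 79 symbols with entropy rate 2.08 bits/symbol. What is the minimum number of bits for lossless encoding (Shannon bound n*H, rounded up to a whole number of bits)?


Minimum bits >= n * H = 79 * 2.08 = 164.32, rounded up to a whole number of bits = 165

165 bits


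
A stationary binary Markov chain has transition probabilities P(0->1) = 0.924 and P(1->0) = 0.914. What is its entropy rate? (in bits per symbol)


Stationary distribution: pi_0 = p10/(p01+p10) = 0.4973, pi_1 = 0.5027. Entropy rate H' = pi_0*H(p01) + pi_1*H(p10) = 0.4973*0.3879 + 0.5027*0.423 = 0.4055

0.4055 bits/symbol


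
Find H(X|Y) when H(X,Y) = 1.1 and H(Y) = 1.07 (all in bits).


H(X|Y) = H(X,Y) - H(Y) = 1.1 - 1.07 = 0.03

0.03 bits


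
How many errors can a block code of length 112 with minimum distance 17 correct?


Correction capability = floor((d-1)/2) = floor((17-1)/2) = 8

8 errors


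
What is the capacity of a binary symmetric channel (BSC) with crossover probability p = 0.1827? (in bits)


H(p) = -p*log2(p) - (1-p)*log2(1-p) = -0.1827*log2(0.1827) - 0.8173*log2(0.8173) = 0.448063 + 0.237885 = 0.6859. C = 1 - H(p) = 1 - 0.6859 = 0.3141

0.3141 bits


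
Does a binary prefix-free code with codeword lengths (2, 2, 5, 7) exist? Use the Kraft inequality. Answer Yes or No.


Kraft sum = sum(2^(-l_i)) = 0.5391, need <= 1. Result: satisfied (a binary prefix-free code with these lengths exists)

Yes


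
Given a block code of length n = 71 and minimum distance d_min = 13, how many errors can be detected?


Detection capability = d_min - 1 = 13 - 1 = 12

12 errors


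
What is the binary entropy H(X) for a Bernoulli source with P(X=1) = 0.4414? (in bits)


H = -p*log2(p) - (1-p)*log2(1-p). -0.4414*log2(0.4414) = 0.520782; -0.5586*log2(0.5586) = 0.469287. H = 0.520782 + 0.469287 = 0.9901

0.9901 bits


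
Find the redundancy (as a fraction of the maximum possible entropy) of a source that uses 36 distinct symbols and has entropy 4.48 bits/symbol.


H_max = log2(K) = log2(36) = 5.1699 bits/symbol. Redundancy = 1 - H/H_max = 1 - 4.48/5.1699 = 1 - 0.8666 = 0.1334

0.1334


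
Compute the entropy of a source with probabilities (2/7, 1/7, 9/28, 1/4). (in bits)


H = -sum(p_i * log2(p_i)). Terms: -(2/7)*log2(2/7) = 0.516387; -(1/7)*log2(1/7) = 0.401051; -(9/28)*log2(9/28) = 0.526317; -(1/4)*log2(1/4) = 0.500000. H = 0.516387 + 0.401051 + 0.526317 + 0.500000 = 1.9438

1.9438 bits


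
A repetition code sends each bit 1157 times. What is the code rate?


Rate = k/n = 1/1157

1/1157


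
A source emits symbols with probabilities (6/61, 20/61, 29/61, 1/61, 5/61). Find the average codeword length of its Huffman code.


Huffman construction (repeatedly merge the two least-probable nodes; each merge adds 1 bit to every symbol beneath it): 1/61 + 5/61 = 6/61; 6/61 + 6/61 = 12/61; 12/61 + 20/61 = 32/61; 29/61 + 32/61 = 1. Resulting codeword lengths (in the order the probabilities were given): (3, 2, 1, 4, 4). L_avg = sum(p_i * l_i) = 6/61*3 + 20/61*2 + 29/61*1 + 1/61*4 + 5/61*4 = 111/61 = 1.8197

1.8197 bits


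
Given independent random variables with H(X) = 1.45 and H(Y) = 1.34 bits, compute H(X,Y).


For independent variables, H(X,Y) = H(X) + H(Y) = 1.45 + 1.34 = 2.79

2.79 bits


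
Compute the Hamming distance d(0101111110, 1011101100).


Count differing positions: ^ ^ ^ . . ^ . . ^ . = 5 differences

5


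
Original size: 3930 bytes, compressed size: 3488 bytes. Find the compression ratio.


Ratio = original / compressed = 3930 / 3488 = 1.1267

1.1267


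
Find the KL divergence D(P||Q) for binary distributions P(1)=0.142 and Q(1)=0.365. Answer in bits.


KL = p*log2(p/q) + (1-p)*log2((1-p)/(1-q)) = 0.142*log2(0.142/0.365) + 0.858*log2(0.858/0.635) = 0.1792

0.1792 bits


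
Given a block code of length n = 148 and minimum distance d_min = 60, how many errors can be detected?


Detection capability = d_min - 1 = 60 - 1 = 59

59 errors


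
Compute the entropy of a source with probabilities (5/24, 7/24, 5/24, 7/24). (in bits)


H = -sum(p_i * log2(p_i)). Terms: -(5/24)*log2(5/24) = 0.471466; -(7/24)*log2(7/24) = 0.518469; -(5/24)*log2(5/24) = 0.471466; -(7/24)*log2(7/24) = 0.518469. H = 0.471466 + 0.518469 + 0.471466 + 0.518469 = 1.9799

1.9799 bits


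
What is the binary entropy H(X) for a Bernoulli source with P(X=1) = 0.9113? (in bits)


H = -p*log2(p) - (1-p)*log2(1-p). -0.9113*log2(0.9113) = 0.122116; -0.0887*log2(0.0887) = 0.310000. H = 0.122116 + 0.310000 = 0.4321

0.4321 bits


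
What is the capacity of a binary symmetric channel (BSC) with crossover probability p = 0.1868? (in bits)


H(p) = -p*log2(p) - (1-p)*log2(1-p) = -0.1868*log2(0.1868) - 0.8132*log2(0.8132) = 0.452137 + 0.242592 = 0.6947. C = 1 - H(p) = 1 - 0.6947 = 0.3053

0.3053 bits


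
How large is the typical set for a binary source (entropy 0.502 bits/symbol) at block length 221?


log2|A_typical| = nH = 221 * 0.502 = 110.942, so |A_typical| ~ 2^110.942 = 2.494e+33

2.494e+33


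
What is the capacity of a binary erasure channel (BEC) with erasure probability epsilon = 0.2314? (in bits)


C = 1 - epsilon = 1 - 0.2314 = 0.7686

0.7686 bits


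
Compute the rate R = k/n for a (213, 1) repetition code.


Rate = k/n = 1/213

1/213


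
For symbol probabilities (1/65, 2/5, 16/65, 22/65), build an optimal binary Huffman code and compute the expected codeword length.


Huffman construction (repeatedly merge the two least-probable nodes; each merge adds 1 bit to every symbol beneath it): 1/65 + 16/65 = 17/65; 17/65 + 22/65 = 3/5; 2/5 + 3/5 = 1. Resulting codeword lengths (in the order the probabilities were given): (3, 1, 3, 2). L_avg = sum(p_i * l_i) = 1/65*3 + 2/5*1 + 16/65*3 + 22/65*2 = 121/65 = 1.8615

1.8615 bits


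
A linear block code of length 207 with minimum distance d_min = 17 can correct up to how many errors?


Correction capability = floor((d-1)/2) = floor((17-1)/2) = 8

8 errors


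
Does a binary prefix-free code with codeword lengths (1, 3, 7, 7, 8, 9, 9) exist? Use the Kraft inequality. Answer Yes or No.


Kraft sum = sum(2^(-l_i)) = 0.6484, need <= 1. Result: satisfied (a binary prefix-free code with these lengths exists)

Yes


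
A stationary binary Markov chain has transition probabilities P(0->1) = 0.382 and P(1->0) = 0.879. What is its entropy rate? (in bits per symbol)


Stationary distribution: pi_0 = p10/(p01+p10) = 0.6971, pi_1 = 0.3029. Entropy rate H' = pi_0*H(p01) + pi_1*H(p10) = 0.6971*0.9594 + 0.3029*0.5322 = 0.83

0.83 bits/symbol


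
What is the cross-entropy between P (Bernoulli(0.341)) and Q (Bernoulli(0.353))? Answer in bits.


H(P,Q) = -p*log2(q) - (1-p)*log2(1-q). -0.341*log2(0.353) = 0.512271; -0.659*log2(0.647) = 0.413959. H(P,Q) = 0.512271 + 0.413959 = 0.9262

0.9262 bits


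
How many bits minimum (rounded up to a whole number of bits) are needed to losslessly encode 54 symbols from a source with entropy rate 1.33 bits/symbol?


Minimum bits >= n * H = 54 * 1.33 = 71.82, rounded up to a whole number of bits = 72

72 bits


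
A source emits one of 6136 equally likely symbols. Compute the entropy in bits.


H = log2(n) = log2(6136) = 12.5831

12.5831 bits


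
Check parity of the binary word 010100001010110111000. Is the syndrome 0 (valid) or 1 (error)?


Syndrome = XOR of all bits = 0 XOR 1 XOR 0 XOR 1 XOR 0 XOR 0 XOR 0 XOR 0 XOR 1 XOR 0 XOR 1 XOR 0 XOR 1 XOR 1 XOR 0 XOR 1 XOR 1 XOR 1 XOR 0 XOR 0 XOR 0 = 1

1


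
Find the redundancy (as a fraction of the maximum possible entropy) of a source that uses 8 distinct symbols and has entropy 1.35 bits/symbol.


H_max = log2(K) = log2(8) = 3.0 bits/symbol. Redundancy = 1 - H/H_max = 1 - 1.35/3.0 = 1 - 0.45 = 0.55

0.55


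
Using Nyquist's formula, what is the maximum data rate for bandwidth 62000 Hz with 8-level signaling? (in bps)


Rate = 2 * B * log2(M) = 2 * 62000 * 3.0 = 372000.0

372000.0 bps


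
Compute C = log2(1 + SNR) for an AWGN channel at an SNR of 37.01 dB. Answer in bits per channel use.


SNR_linear = 10^(37.01/10) = 5023.4259; C = log2(1 + SNR_linear) = log2(1 + 5023.4259) = 12.2947

12.2947 bits/channel use


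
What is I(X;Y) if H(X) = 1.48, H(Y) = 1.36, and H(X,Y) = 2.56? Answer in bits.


I(X;Y) = H(X) + H(Y) - H(X,Y) = 1.48 + 1.36 - 2.56 = 0.28

0.28 bits


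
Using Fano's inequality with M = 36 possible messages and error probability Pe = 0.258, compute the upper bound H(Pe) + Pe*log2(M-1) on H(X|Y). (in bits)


H(Pe) = -Pe*log2(Pe) - (1-Pe)*log2(1-Pe) = -0.258*log2(0.258) - 0.742*log2(0.742) = 0.504276 + 0.319438 = 0.8237. Pe*log2(M-1) = 0.258*log2(35) = 1.323355. Bound = H(Pe) + Pe*log2(M-1) = 0.504276 + 0.319438 + 1.323355 = 2.1471

2.1471 bits


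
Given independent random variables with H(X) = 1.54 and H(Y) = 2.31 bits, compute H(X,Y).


For independent variables, H(X,Y) = H(X) + H(Y) = 1.54 + 2.31 = 3.85

3.85 bits


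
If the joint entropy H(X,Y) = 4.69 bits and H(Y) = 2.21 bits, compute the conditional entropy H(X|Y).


H(X|Y) = H(X,Y) - H(Y) = 4.69 - 2.21 = 2.48

2.48 bits


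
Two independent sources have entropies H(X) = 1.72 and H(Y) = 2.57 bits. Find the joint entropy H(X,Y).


For independent variables, H(X,Y) = H(X) + H(Y) = 1.72 + 2.57 = 4.29

4.29 bits


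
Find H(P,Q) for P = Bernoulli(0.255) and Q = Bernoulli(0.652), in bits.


H(P,Q) = -p*log2(q) - (1-p)*log2(1-q). -0.255*log2(0.652) = 0.157349; -0.745*log2(0.348) = 1.134516. H(P,Q) = 0.157349 + 1.134516 = 1.2919

1.2919 bits


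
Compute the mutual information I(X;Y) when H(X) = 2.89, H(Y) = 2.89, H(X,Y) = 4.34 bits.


I(X;Y) = H(X) + H(Y) - H(X,Y) = 2.89 + 2.89 - 4.34 = 1.44

1.44 bits


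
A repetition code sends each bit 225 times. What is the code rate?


Rate = k/n = 1/225

1/225


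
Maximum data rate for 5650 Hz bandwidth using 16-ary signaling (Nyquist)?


Rate = 2 * B * log2(M) = 2 * 5650 * 4.0 = 45200.0

45200.0 bps


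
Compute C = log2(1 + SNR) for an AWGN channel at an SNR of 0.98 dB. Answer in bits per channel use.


SNR_linear = 10^(0.98/10) = 1.2531; C = log2(1 + SNR_linear) = log2(1 + 1.2531) = 1.1719

1.1719 bits/channel use


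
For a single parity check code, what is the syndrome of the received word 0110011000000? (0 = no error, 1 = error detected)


Syndrome = XOR of all bits = 0 XOR 1 XOR 1 XOR 0 XOR 0 XOR 1 XOR 1 XOR 0 XOR 0 XOR 0 XOR 0 XOR 0 XOR 0 = 0

0


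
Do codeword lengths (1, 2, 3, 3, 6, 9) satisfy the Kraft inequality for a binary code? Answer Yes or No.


Kraft sum = sum(2^(-l_i)) = 1.0176, need <= 1. Result: violated (a binary prefix-free code with these lengths cannot exist)

No


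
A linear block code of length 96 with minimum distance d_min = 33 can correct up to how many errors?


Correction capability = floor((d-1)/2) = floor((33-1)/2) = 16

16 errors


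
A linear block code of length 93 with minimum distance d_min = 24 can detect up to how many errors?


Detection capability = d_min - 1 = 24 - 1 = 23

23 errors


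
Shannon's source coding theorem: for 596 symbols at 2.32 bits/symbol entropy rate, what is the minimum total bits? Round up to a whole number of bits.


Minimum bits >= n * H = 596 * 2.32 = 1382.72, rounded up to a whole number of bits = 1383

1383 bits


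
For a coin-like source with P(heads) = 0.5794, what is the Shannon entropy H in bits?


H = -p*log2(p) - (1-p)*log2(1-p). -0.5794*log2(0.5794) = 0.456201; -0.4206*log2(0.4206) = 0.525531. H = 0.456201 + 0.525531 = 0.9817

0.9817 bits


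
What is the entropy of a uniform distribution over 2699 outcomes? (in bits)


H = log2(n) = log2(2699) = 11.3982

11.3982 bits


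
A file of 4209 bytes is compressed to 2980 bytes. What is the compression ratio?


Ratio = original / compressed = 4209 / 2980 = 1.4124

1.4124


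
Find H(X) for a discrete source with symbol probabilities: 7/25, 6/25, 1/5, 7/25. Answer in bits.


H = -sum(p_i * log2(p_i)). Terms: -(7/25)*log2(7/25) = 0.514220; -(6/25)*log2(6/25) = 0.494134; -(1/5)*log2(1/5) = 0.464386; -(7/25)*log2(7/25) = 0.514220. H = 0.514220 + 0.494134 + 0.464386 + 0.514220 = 1.987

1.987 bits


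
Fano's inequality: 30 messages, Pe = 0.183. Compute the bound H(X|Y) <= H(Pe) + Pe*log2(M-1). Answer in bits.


H(Pe) = -Pe*log2(Pe) - (1-Pe)*log2(1-Pe) = -0.183*log2(0.183) - 0.817*log2(0.817) = 0.448365 + 0.238231 = 0.6866. Pe*log2(M-1) = 0.183*log2(29) = 0.889011. Bound = H(Pe) + Pe*log2(M-1) = 0.448365 + 0.238231 + 0.889011 = 1.5756

1.5756 bits


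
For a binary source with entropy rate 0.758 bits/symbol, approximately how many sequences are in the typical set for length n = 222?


log2|A_typical| = nH = 222 * 0.758 = 168.276, so |A_typical| ~ 2^168.276 = 4.530e+50

4.530e+50


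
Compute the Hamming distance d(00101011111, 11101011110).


Count differing positions: ^ ^ . . . . . . . . ^ = 3 differences

3


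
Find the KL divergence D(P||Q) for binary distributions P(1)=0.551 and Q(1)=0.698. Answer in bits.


KL = p*log2(p/q) + (1-p)*log2((1-p)/(1-q)) = 0.551*log2(0.551/0.698) + 0.449*log2(0.449/0.302) = 0.0689

0.0689 bits


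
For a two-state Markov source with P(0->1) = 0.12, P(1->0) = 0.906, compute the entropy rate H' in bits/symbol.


Stationary distribution: pi_0 = p10/(p01+p10) = 0.883, pi_1 = 0.117. Entropy rate H' = pi_0*H(p01) + pi_1*H(p10) = 0.883*0.5294 + 0.117*0.4497 = 0.52

0.52 bits/symbol


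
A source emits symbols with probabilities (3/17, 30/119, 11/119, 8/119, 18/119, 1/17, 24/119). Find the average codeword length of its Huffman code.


Huffman construction (repeatedly merge the two least-probable nodes; each merge adds 1 bit to every symbol beneath it): 1/17 + 8/119 = 15/119; 11/119 + 15/119 = 26/119; 18/119 + 3/17 = 39/119; 24/119 + 26/119 = 50/119; 30/119 + 39/119 = 69/119; 50/119 + 69/119 = 1. Resulting codeword lengths (in the order the probabilities were given): (3, 2, 3, 4, 3, 4, 2). L_avg = sum(p_i * l_i) = 3/17*3 + 30/119*2 + 11/119*3 + 8/119*4 + 18/119*3 + 1/17*4 + 24/119*2 = 318/119 = 2.6723

2.6723 bits


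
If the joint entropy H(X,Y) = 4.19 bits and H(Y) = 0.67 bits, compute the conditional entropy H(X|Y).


H(X|Y) = H(X,Y) - H(Y) = 4.19 - 0.67 = 3.52

3.52 bits


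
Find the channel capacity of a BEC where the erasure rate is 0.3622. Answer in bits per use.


C = 1 - epsilon = 1 - 0.3622 = 0.6378

0.6378 bits


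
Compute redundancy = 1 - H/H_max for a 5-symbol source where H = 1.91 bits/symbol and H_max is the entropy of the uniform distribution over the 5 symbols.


H_max = log2(K) = log2(5) = 2.3219 bits/symbol. Redundancy = 1 - H/H_max = 1 - 1.91/2.3219 = 1 - 0.8226 = 0.1774

0.1774


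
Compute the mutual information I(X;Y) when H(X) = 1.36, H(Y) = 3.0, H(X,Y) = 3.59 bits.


I(X;Y) = H(X) + H(Y) - H(X,Y) = 1.36 + 3.0 - 3.59 = 0.77

0.77 bits


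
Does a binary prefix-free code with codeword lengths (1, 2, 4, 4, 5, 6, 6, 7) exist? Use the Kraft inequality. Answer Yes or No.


Kraft sum = sum(2^(-l_i)) = 0.9453, need <= 1. Result: satisfied (a binary prefix-free code with these lengths exists)

Yes


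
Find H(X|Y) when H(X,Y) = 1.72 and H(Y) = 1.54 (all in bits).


H(X|Y) = H(X,Y) - H(Y) = 1.72 - 1.54 = 0.18

0.18 bits


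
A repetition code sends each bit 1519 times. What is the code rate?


Rate = k/n = 1/1519

1/1519


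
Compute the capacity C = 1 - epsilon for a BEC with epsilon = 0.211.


C = 1 - epsilon = 1 - 0.211 = 0.789

0.789 bits


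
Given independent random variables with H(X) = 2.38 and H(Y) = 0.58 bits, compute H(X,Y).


For independent variables, H(X,Y) = H(X) + H(Y) = 2.38 + 0.58 = 2.96

2.96 bits


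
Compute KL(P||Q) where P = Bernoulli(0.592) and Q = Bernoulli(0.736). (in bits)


KL = p*log2(p/q) + (1-p)*log2((1-p)/(1-q)) = 0.592*log2(0.592/0.736) + 0.408*log2(0.408/0.264) = 0.0703

0.0703 bits


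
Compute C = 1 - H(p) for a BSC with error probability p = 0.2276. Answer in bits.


H(p) = -p*log2(p) - (1-p)*log2(1-p) = -0.2276*log2(0.2276) - 0.7724*log2(0.7724) = 0.486023 + 0.287781 = 0.7738. C = 1 - H(p) = 1 - 0.7738 = 0.2262

0.2262 bits


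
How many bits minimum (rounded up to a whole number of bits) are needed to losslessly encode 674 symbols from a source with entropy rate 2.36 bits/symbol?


Minimum bits >= n * H = 674 * 2.36 = 1590.64, rounded up to a whole number of bits = 1591

1591 bits


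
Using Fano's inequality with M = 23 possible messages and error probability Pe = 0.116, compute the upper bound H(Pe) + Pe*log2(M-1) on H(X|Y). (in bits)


H(Pe) = -Pe*log2(Pe) - (1-Pe)*log2(1-Pe) = -0.116*log2(0.116) - 0.884*log2(0.884) = 0.360505 + 0.157247 = 0.5178. Pe*log2(M-1) = 0.116*log2(22) = 0.517294. Bound = H(Pe) + Pe*log2(M-1) = 0.360505 + 0.157247 + 0.517294 = 1.035

1.035 bits


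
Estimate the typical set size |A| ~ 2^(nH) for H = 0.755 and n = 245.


log2|A_typical| = nH = 245 * 0.755 = 184.975, so |A_typical| ~ 2^184.975 = 4.820e+55

4.820e+55


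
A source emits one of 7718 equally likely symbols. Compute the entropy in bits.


H = log2(n) = log2(7718) = 12.914

12.914 bits


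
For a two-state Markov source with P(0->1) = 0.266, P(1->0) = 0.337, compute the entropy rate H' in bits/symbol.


Stationary distribution: pi_0 = p10/(p01+p10) = 0.5589, pi_1 = 0.4411. Entropy rate H' = pi_0*H(p01) + pi_1*H(p10) = 0.5589*0.8357 + 0.4411*0.9219 = 0.8737

0.8737 bits/symbol


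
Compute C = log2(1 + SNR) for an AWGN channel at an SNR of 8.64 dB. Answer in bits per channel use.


SNR_linear = 10^(8.64/10) = 7.3114; C = log2(1 + SNR_linear) = log2(1 + 7.3114) = 3.0551

3.0551 bits/channel use


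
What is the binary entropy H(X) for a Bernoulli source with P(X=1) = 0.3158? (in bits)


H = -p*log2(p) - (1-p)*log2(1-p). -0.3158*log2(0.3158) = 0.525149; -0.6842*log2(0.6842) = 0.374606. H = 0.525149 + 0.374606 = 0.8998

0.8998 bits


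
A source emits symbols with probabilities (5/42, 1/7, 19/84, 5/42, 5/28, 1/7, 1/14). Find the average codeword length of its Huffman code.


Huffman construction (repeatedly merge the two least-probable nodes; each merge adds 1 bit to every symbol beneath it): 1/14 + 5/42 = 4/21; 5/42 + 1/7 = 11/42; 1/7 + 5/28 = 9/28; 4/21 + 19/84 = 5/12; 11/42 + 9/28 = 7/12; 5/12 + 7/12 = 1. Resulting codeword lengths (in the order the probabilities were given): (3, 3, 2, 3, 3, 3, 3). L_avg = sum(p_i * l_i) = 5/42*3 + 1/7*3 + 19/84*2 + 5/42*3 + 5/28*3 + 1/7*3 + 1/14*3 = 233/84 = 2.7738

2.7738 bits


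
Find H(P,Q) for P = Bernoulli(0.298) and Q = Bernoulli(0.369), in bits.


H(P,Q) = -p*log2(q) - (1-p)*log2(1-q). -0.298*log2(0.369) = 0.428616; -0.702*log2(0.631) = 0.466330. H(P,Q) = 0.428616 + 0.466330 = 0.8949

0.8949 bits


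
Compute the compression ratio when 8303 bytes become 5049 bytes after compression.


Ratio = original / compressed = 8303 / 5049 = 1.6445

1.6445


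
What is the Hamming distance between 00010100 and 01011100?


Count differing positions: . ^ . . ^ . . . = 2 differences

2


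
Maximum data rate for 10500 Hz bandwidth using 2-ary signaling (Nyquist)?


Rate = 2 * B * log2(M) = 2 * 10500 * 1.0 = 21000.0

21000.0 bps


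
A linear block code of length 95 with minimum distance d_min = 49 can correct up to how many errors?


Correction capability = floor((d-1)/2) = floor((49-1)/2) = 24

24 errors


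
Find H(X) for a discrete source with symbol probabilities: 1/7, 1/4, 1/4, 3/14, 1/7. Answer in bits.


H = -sum(p_i * log2(p_i)). Terms: -(1/7)*log2(1/7) = 0.401051; -(1/4)*log2(1/4) = 0.500000; -(1/4)*log2(1/4) = 0.500000; -(3/14)*log2(3/14) = 0.476227; -(1/7)*log2(1/7) = 0.401051. H = 0.401051 + 0.500000 + 0.500000 + 0.476227 + 0.401051 = 2.2783

2.2783 bits


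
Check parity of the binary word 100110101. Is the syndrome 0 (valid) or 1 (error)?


Syndrome = XOR of all bits = 1 XOR 0 XOR 0 XOR 1 XOR 1 XOR 0 XOR 1 XOR 0 XOR 1 = 1

1


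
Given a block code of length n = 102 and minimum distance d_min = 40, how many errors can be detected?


Detection capability = d_min - 1 = 40 - 1 = 39

39 errors


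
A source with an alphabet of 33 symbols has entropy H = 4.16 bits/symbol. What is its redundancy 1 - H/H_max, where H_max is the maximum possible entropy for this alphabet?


H_max = log2(K) = log2(33) = 5.0444 bits/symbol. Redundancy = 1 - H/H_max = 1 - 4.16/5.0444 = 1 - 0.8247 = 0.1753

0.1753


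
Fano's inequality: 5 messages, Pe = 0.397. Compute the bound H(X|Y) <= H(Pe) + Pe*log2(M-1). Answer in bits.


H(Pe) = -Pe*log2(Pe) - (1-Pe)*log2(1-Pe) = -0.397*log2(0.397) - 0.603*log2(0.603) = 0.529117 + 0.440051 = 0.9692. Pe*log2(M-1) = 0.397*log2(4) = 0.794000. Bound = H(Pe) + Pe*log2(M-1) = 0.529117 + 0.440051 + 0.794000 = 1.7632

1.7632 bits


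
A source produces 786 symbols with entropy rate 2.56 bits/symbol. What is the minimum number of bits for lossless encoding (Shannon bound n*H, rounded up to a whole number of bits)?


Minimum bits >= n * H = 786 * 2.56 = 2012.16, rounded up to a whole number of bits = 2013

2013 bits


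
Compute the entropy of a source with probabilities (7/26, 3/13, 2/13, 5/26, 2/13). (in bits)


H = -sum(p_i * log2(p_i)). Terms: -(7/26)*log2(7/26) = 0.509677; -(3/13)*log2(3/13) = 0.488187; -(2/13)*log2(2/13) = 0.415452; -(5/26)*log2(5/26) = 0.457406; -(2/13)*log2(2/13) = 0.415452. H = 0.509677 + 0.488187 + 0.415452 + 0.457406 + 0.415452 = 2.2862

2.2862 bits


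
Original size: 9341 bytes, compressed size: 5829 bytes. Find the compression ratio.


Ratio = original / compressed = 9341 / 5829 = 1.6025

1.6025


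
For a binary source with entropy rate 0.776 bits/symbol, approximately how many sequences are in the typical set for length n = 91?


log2|A_typical| = nH = 91 * 0.776 = 70.616, so |A_typical| ~ 2^70.616 = 1.809e+21

1.809e+21


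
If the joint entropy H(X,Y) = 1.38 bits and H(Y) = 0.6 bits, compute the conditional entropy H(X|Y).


H(X|Y) = H(X,Y) - H(Y) = 1.38 - 0.6 = 0.78

0.78 bits


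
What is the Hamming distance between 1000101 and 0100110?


Count differing positions: ^ ^ . . . ^ ^ = 4 differences

4


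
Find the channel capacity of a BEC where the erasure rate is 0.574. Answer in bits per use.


C = 1 - epsilon = 1 - 0.574 = 0.426

0.426 bits


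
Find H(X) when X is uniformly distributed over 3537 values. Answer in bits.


H = log2(n) = log2(3537) = 11.7883

11.7883 bits


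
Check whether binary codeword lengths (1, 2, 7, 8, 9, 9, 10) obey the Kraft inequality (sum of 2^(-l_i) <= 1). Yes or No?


Kraft sum = sum(2^(-l_i)) = 0.7666, need <= 1. Result: satisfied (a binary prefix-free code with these lengths exists)

Yes


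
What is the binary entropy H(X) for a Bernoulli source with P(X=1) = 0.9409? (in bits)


H = -p*log2(p) - (1-p)*log2(1-p). -0.9409*log2(0.9409) = 0.082693; -0.0591*log2(0.0591) = 0.241169. H = 0.082693 + 0.241169 = 0.3239

0.3239 bits


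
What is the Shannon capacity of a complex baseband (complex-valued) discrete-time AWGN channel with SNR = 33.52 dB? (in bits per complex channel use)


SNR_linear = 10^(33.52/10) = 2249.0546; C = log2(1 + SNR_linear) = log2(1 + 2249.0546) = 11.1357

11.1357 bits/channel use


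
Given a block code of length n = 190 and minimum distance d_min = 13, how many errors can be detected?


Detection capability = d_min - 1 = 13 - 1 = 12

12 errors


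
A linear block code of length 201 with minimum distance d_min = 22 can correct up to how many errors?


Correction capability = floor((d-1)/2) = floor((22-1)/2) = 10

10 errors


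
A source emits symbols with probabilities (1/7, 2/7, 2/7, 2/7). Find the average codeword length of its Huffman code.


Huffman construction (repeatedly merge the two least-probable nodes; each merge adds 1 bit to every symbol beneath it): 1/7 + 2/7 = 3/7; 2/7 + 2/7 = 4/7; 3/7 + 4/7 = 1. Resulting codeword lengths (in the order the probabilities were given): (2, 2, 2, 2). L_avg = sum(p_i * l_i) = 1/7*2 + 2/7*2 + 2/7*2 + 2/7*2 = 2

2.0 bits


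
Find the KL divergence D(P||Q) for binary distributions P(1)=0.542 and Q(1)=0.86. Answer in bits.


KL = p*log2(p/q) + (1-p)*log2((1-p)/(1-q)) = 0.542*log2(0.542/0.86) + 0.458*log2(0.458/0.14) = 0.4221

0.4221 bits


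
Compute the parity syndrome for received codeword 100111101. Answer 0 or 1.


Syndrome = XOR of all bits = 1 XOR 0 XOR 0 XOR 1 XOR 1 XOR 1 XOR 1 XOR 0 XOR 1 = 0

0


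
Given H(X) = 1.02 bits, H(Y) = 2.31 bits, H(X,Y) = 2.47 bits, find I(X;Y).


I(X;Y) = H(X) + H(Y) - H(X,Y) = 1.02 + 2.31 - 2.47 = 0.86

0.86 bits


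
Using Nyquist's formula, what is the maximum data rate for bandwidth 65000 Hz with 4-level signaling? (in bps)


Rate = 2 * B * log2(M) = 2 * 65000 * 2.0 = 260000.0

260000.0 bps


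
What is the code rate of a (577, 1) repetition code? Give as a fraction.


Rate = k/n = 1/577

1/577


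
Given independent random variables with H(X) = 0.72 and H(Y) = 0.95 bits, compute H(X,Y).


For independent variables, H(X,Y) = H(X) + H(Y) = 0.72 + 0.95 = 1.67

1.67 bits


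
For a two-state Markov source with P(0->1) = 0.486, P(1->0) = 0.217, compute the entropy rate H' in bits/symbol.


Stationary distribution: pi_0 = p10/(p01+p10) = 0.3087, pi_1 = 0.6913. Entropy rate H' = pi_0*H(p01) + pi_1*H(p10) = 0.3087*0.9994 + 0.6913*0.7547 = 0.8302

0.8302 bits/symbol


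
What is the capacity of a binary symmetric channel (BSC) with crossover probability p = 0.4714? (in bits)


H(p) = -p*log2(p) - (1-p)*log2(1-p) = -0.4714*log2(0.4714) - 0.5286*log2(0.5286) = 0.511458 + 0.486181 = 0.9976. C = 1 - H(p) = 1 - 0.9976 = 0.0024

0.0024 bits


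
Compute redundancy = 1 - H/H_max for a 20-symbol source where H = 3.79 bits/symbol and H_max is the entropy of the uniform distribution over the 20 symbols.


H_max = log2(K) = log2(20) = 4.3219 bits/symbol. Redundancy = 1 - H/H_max = 1 - 3.79/4.3219 = 1 - 0.8769 = 0.1231

0.1231


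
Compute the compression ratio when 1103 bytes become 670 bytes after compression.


Ratio = original / compressed = 1103 / 670 = 1.6463

1.6463


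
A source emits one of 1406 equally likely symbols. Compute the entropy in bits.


H = log2(n) = log2(1406) = 10.4574

10.4574 bits


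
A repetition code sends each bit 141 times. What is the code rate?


Rate = k/n = 1/141

1/141


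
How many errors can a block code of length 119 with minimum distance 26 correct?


Correction capability = floor((d-1)/2) = floor((26-1)/2) = 12

12 errors


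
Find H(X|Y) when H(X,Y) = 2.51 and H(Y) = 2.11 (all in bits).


H(X|Y) = H(X,Y) - H(Y) = 2.51 - 2.11 = 0.4

0.4 bits


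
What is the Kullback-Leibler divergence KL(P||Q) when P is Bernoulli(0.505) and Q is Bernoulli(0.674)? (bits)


KL = p*log2(p/q) + (1-p)*log2((1-p)/(1-q)) = 0.505*log2(0.505/0.674) + 0.495*log2(0.495/0.326) = 0.088

0.088 bits


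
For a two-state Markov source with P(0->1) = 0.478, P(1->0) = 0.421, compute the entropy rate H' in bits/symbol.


Stationary distribution: pi_0 = p10/(p01+p10) = 0.4683, pi_1 = 0.5317. Entropy rate H' = pi_0*H(p01) + pi_1*H(p10) = 0.4683*0.9986 + 0.5317*0.9819 = 0.9897

0.9897 bits/symbol


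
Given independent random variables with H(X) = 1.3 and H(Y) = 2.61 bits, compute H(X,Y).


For independent variables, H(X,Y) = H(X) + H(Y) = 1.3 + 2.61 = 3.91

3.91 bits


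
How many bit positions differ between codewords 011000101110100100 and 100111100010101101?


Count differing positions: ^ ^ ^ ^ ^ ^ . . ^ ^ . . . . ^ . . ^ = 10 differences

10


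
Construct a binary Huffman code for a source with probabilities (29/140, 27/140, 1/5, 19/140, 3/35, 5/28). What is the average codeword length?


Huffman construction (repeatedly merge the two least-probable nodes; each merge adds 1 bit to every symbol beneath it): 3/35 + 19/140 = 31/140; 5/28 + 27/140 = 13/35; 1/5 + 29/140 = 57/140; 31/140 + 13/35 = 83/140; 57/140 + 83/140 = 1. Resulting codeword lengths (in the order the probabilities were given): (2, 3, 2, 3, 3, 3). L_avg = sum(p_i * l_i) = 29/140*2 + 27/140*3 + 1/5*2 + 19/140*3 + 3/35*3 + 5/28*3 = 363/140 = 2.5929

2.5929 bits


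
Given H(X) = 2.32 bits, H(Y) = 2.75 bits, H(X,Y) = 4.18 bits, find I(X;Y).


I(X;Y) = H(X) + H(Y) - H(X,Y) = 2.32 + 2.75 - 4.18 = 0.89

0.89 bits


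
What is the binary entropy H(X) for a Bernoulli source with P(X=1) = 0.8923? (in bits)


H = -p*log2(p) - (1-p)*log2(1-p). -0.8923*log2(0.8923) = 0.146693; -0.1077*log2(0.1077) = 0.346246. H = 0.146693 + 0.346246 = 0.4929

0.4929 bits


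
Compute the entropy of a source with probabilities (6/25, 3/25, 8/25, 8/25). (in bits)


H = -sum(p_i * log2(p_i)). Terms: -(6/25)*log2(6/25) = 0.494134; -(3/25)*log2(3/25) = 0.367067; -(8/25)*log2(8/25) = 0.526034; -(8/25)*log2(8/25) = 0.526034. H = 0.494134 + 0.367067 + 0.526034 + 0.526034 = 1.9133

1.9133 bits


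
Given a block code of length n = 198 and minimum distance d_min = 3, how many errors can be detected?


Detection capability = d_min - 1 = 3 - 1 = 2

2 errors


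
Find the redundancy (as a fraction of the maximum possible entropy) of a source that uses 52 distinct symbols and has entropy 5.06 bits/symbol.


H_max = log2(K) = log2(52) = 5.7004 bits/symbol. Redundancy = 1 - H/H_max = 1 - 5.06/5.7004 = 1 - 0.8877 = 0.1123

0.1123


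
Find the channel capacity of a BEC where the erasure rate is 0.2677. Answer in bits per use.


C = 1 - epsilon = 1 - 0.2677 = 0.7323

0.7323 bits


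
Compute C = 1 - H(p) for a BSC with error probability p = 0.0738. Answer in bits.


H(p) = -p*log2(p) - (1-p)*log2(1-p) = -0.0738*log2(0.0738) - 0.9262*log2(0.9262) = 0.277505 + 0.102442 = 0.3799. C = 1 - H(p) = 1 - 0.3799 = 0.6201

0.6201 bits


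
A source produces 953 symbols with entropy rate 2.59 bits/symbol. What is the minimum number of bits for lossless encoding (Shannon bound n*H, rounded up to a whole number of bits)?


Minimum bits >= n * H = 953 * 2.59 = 2468.27, rounded up to a whole number of bits = 2469

2469 bits


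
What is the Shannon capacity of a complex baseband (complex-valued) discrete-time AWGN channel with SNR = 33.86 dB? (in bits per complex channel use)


SNR_linear = 10^(33.86/10) = 2432.204; C = log2(1 + SNR_linear) = log2(1 + 2432.204) = 11.2486

11.2486 bits/channel use
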